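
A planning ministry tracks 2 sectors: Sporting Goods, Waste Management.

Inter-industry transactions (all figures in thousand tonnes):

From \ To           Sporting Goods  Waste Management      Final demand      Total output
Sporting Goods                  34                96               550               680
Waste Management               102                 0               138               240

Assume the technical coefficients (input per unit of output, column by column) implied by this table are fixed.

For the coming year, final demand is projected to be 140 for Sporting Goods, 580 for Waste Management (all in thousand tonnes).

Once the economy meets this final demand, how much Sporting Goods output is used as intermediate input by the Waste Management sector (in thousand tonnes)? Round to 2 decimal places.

Technical coefficients a_ij = z_ij / X_j:
  a_11 = 34/680 = 0.05, a_21 = 102/680 = 0.15
  a_12 = 96/240 = 0.40, a_22 = 0/240 = 0.00
I − A =
  [   0.95    -0.40]
  [  -0.15     1.00]
det(I−A) = (0.95)(1.00) − (-0.40)(-0.15) = 0.8900
adj(I−A) = [[1.00, 0.40], [0.15, 0.95]]
(I − A)⁻¹ = adj(I−A) / det(I−A) ≈
  [   1.1236     0.4494]
  [   0.1685     1.0674]
First solve x = (I − A)⁻¹ d = adj(I−A)·d / det(I−A); in particular x_2 = (0.15·140 + 0.95·580) / 0.8900 = 572.00 / 0.8900 ≈ 642.6966.
Intermediate flow from 1 to 2: z_12 = a_12 · x_2 = 0.40 × 572.00 / 0.8900 = 228.80 / 0.8900 ≈ 257.08.

z_12 = 257.08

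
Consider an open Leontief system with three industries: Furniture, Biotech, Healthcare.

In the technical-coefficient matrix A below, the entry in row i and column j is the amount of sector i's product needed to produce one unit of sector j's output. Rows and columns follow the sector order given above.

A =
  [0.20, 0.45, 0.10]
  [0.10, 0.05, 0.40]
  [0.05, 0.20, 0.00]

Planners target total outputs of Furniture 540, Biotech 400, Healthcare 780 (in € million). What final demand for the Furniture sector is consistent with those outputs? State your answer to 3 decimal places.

d_F = 174.000

I − A =
  [   0.80    -0.45    -0.10]
  [  -0.10     0.95    -0.40]
  [  -0.05    -0.20     1.00]
d = (I − A) x:
  d_F = (+0.80)·540 + (-0.45)·400 + (-0.10)·780 = 174.000
  d_B = (-0.10)·540 + (+0.95)·400 + (-0.40)·780 = 14.000
  d_H = (-0.05)·540 + (-0.20)·400 + (+1.00)·780 = 673.000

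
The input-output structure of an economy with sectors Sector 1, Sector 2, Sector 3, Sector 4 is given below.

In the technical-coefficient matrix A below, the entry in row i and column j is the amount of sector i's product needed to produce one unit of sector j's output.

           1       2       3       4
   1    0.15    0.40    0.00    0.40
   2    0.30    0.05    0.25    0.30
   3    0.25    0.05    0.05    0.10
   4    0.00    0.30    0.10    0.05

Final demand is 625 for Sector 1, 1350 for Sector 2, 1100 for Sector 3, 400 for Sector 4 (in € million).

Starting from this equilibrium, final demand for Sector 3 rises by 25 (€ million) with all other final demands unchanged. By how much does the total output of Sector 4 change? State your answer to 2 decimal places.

I − A =
  [   0.85    -0.40     0.00    -0.40]
  [  -0.30     0.95    -0.25    -0.30]
  [  -0.25    -0.05     0.95    -0.10]
  [   0.00    -0.30    -0.10     0.95]
Compute the cofactors C_ij = (−1)^(i+j)·(3×3 minor ij) of I−A; the adjugate is their transpose:
adj(I−A) = Cᵀ =
  [ 0.741500   0.473000   0.175000   0.480000]
  [ 0.334625   0.748625   0.239375   0.402500]
  [ 0.226375   0.190875   0.540625   0.212500]
  [ 0.129500   0.256500   0.132500   0.617500]
det(I−A) = Σ_j (I−A)_1j·C_1j = (0.85)(0.741500) + (-0.40)(0.334625) + (0.00)(0.226375) + (-0.40)(0.129500) = 0.444625
(I − A)⁻¹ = adj(I−A) / det(I−A) ≈
  [   1.6677     1.0638     0.3936     1.0796]
  [   0.7526     1.6837     0.5384     0.9053]
  [   0.5091     0.4293     1.2159     0.4779]
  [   0.2913     0.5769     0.2980     1.3888]
Δx = (I − A)⁻¹ Δd with Δd having +25 in the Sector 3 component and 0 elsewhere.
So Δx_4 = L_43 · (+25), where L_43 = adj(I−A)_43 / det(I−A) = 0.132500 / 0.444625.
Δx_4 = 0.132500 × (+25) / 0.444625 = 3.3125 / 0.444625 ≈ 7.45.

Δx_4 = 7.45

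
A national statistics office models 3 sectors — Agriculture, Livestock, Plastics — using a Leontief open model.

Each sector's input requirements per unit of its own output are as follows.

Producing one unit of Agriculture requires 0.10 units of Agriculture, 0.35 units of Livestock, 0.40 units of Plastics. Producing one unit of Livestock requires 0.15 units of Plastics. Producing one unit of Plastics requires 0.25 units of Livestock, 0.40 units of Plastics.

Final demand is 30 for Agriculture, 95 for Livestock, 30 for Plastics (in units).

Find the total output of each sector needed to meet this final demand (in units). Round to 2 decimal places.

x_A = 33.33, x_L = 133.04, x_P = 105.48

I − A =
  [   0.90     0.00     0.00]
  [  -0.35     1.00    -0.25]
  [  -0.40    -0.15     0.60]
Cofactors of I−A, C_ij = (−1)^(i+j)·(minor ij) (rows/columns in the sector order above):
  C_11 = (1.00)(0.60) − (-0.25)(-0.15) = 0.5625
  C_12 = −[(-0.35)(0.60) − (-0.25)(-0.40)] = 0.3100
  C_13 = (-0.35)(-0.15) − (1.00)(-0.40) = 0.4525
  C_21 = −[(0.00)(0.60) − (0.00)(-0.15)] = 0.0000
  C_22 = (0.90)(0.60) − (0.00)(-0.40) = 0.5400
  C_23 = −[(0.90)(-0.15) − (0.00)(-0.40)] = 0.1350
  C_31 = (0.00)(-0.25) − (0.00)(1.00) = 0.0000
  C_32 = −[(0.90)(-0.25) − (0.00)(-0.35)] = 0.2250
  C_33 = (0.90)(1.00) − (0.00)(-0.35) = 0.9000
det(I−A) = Σ_j (I−A)_1j·C_1j = (0.90)(0.5625) + (0.00)(0.3100) + (0.00)(0.4525) = 0.50625
adj(I−A) = Cᵀ =
  [ 0.5625   0.0000   0.0000]
  [ 0.3100   0.5400   0.2250]
  [ 0.4525   0.1350   0.9000]
(I − A)⁻¹ = adj(I−A) / det(I−A) ≈
  [   1.1111     0.0000     0.0000]
  [   0.6123     1.0667     0.4444]
  [   0.8938     0.2667     1.7778]
x = (I − A)⁻¹ d = adj(I−A)·d / det(I−A), with det(I−A) = 0.50625:
  x_A = (0.5625·30 + 0.0000·95 + 0.0000·30) / 0.50625 = 16.875 / 0.50625 ≈ 33.33
  x_L = (0.3100·30 + 0.5400·95 + 0.2250·30) / 0.50625 = 67.35 / 0.50625 ≈ 133.04
  x_P = (0.4525·30 + 0.1350·95 + 0.9000·30) / 0.50625 = 53.40 / 0.50625 ≈ 105.48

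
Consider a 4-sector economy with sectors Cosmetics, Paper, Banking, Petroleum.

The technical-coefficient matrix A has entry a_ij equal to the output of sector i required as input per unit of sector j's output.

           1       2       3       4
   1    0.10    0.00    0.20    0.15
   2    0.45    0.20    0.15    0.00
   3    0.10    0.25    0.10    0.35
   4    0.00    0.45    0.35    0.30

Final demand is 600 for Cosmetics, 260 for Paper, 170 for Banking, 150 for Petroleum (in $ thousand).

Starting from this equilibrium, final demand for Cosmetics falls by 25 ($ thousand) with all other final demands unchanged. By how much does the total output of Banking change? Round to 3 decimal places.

I − A =
  [   0.90     0.00    -0.20    -0.15]
  [  -0.45     0.80    -0.15     0.00]
  [  -0.10    -0.25     0.90    -0.35]
  [   0.00    -0.45    -0.35     0.70]
Compute the cofactors C_ij = (−1)^(i+j)·(3×3 minor ij) of I−A; the adjugate is their transpose:
adj(I−A) = Cᵀ =
  [ 0.356125   0.140375   0.164125   0.158375]
  [ 0.238875   0.437500   0.181125   0.141750]
  [ 0.205625   0.306000   0.473625   0.280875]
  [ 0.256375   0.434250   0.353250   0.575750]
det(I−A) = Σ_j (I−A)_1j·C_1j = (0.90)(0.356125) + (0.00)(0.238875) + (-0.20)(0.205625) + (-0.15)(0.256375) = 0.24093125
(I − A)⁻¹ = adj(I−A) / det(I−A) ≈
  [   1.4781     0.5826     0.6812     0.6573]
  [   0.9915     1.8159     0.7518     0.5883]
  [   0.8535     1.2701     1.9658     1.1658]
  [   1.0641     1.8024     1.4662     2.3897]
Δx = (I − A)⁻¹ Δd with Δd having -25 in the Cosmetics component and 0 elsewhere.
So Δx_3 = L_31 · (-25), where L_31 = adj(I−A)_31 / det(I−A) = 0.205625 / 0.24093125.
Δx_3 = 0.205625 × (-25) / 0.24093125 = -5.140625 / 0.24093125 ≈ -21.336.

Δx_3 = -21.336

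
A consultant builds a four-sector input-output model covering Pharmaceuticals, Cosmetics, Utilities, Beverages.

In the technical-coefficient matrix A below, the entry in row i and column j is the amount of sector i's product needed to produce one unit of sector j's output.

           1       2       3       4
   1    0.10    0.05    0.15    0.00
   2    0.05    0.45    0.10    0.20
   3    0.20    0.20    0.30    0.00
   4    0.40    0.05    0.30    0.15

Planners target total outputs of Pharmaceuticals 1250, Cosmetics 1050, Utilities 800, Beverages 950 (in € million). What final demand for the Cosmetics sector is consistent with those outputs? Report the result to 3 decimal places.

d_2 = 245.000

I − A =
  [   0.90    -0.05    -0.15     0.00]
  [  -0.05     0.55    -0.10    -0.20]
  [  -0.20    -0.20     0.70     0.00]
  [  -0.40    -0.05    -0.30     0.85]
d = (I − A) x:
  d_1 = (+0.90)·1250 + (-0.05)·1050 + (-0.15)·800 + (+0.00)·950 = 952.500
  d_2 = (-0.05)·1250 + (+0.55)·1050 + (-0.10)·800 + (-0.20)·950 = 245.000
  d_3 = (-0.20)·1250 + (-0.20)·1050 + (+0.70)·800 + (+0.00)·950 = 100.000
  d_4 = (-0.40)·1250 + (-0.05)·1050 + (-0.30)·800 + (+0.85)·950 = 15.000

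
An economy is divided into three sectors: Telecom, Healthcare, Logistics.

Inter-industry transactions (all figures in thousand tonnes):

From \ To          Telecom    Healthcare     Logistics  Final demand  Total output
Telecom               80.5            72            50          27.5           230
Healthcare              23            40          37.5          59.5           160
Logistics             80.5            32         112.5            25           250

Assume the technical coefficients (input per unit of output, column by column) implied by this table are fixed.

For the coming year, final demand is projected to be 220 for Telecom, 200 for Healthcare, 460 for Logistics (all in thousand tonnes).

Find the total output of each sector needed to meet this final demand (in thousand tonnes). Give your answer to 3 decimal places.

Technical coefficients a_ij = z_ij / X_j:
  a_11 = 80.5/230 = 0.35, a_21 = 23/230 = 0.10, a_31 = 80.5/230 = 0.35
  a_12 = 72/160 = 0.45, a_22 = 40/160 = 0.25, a_32 = 32/160 = 0.20
  a_13 = 50/250 = 0.20, a_23 = 37.5/250 = 0.15, a_33 = 112.5/250 = 0.45
I − A =
  [   0.65    -0.45    -0.20]
  [  -0.10     0.75    -0.15]
  [  -0.35    -0.20     0.55]
Cofactors of I−A, C_ij = (−1)^(i+j)·(minor ij) (rows/columns in the sector order above):
  C_11 = (0.75)(0.55) − (-0.15)(-0.20) = 0.3825
  C_12 = −[(-0.10)(0.55) − (-0.15)(-0.35)] = 0.1075
  C_13 = (-0.10)(-0.20) − (0.75)(-0.35) = 0.2825
  C_21 = −[(-0.45)(0.55) − (-0.20)(-0.20)] = 0.2875
  C_22 = (0.65)(0.55) − (-0.20)(-0.35) = 0.2875
  C_23 = −[(0.65)(-0.20) − (-0.45)(-0.35)] = 0.2875
  C_31 = (-0.45)(-0.15) − (-0.20)(0.75) = 0.2175
  C_32 = −[(0.65)(-0.15) − (-0.20)(-0.10)] = 0.1175
  C_33 = (0.65)(0.75) − (-0.45)(-0.10) = 0.4425
det(I−A) = Σ_j (I−A)_1j·C_1j = (0.65)(0.3825) + (-0.45)(0.1075) + (-0.20)(0.2825) = 0.14375
adj(I−A) = Cᵀ =
  [ 0.3825   0.2875   0.2175]
  [ 0.1075   0.2875   0.1175]
  [ 0.2825   0.2875   0.4425]
(I − A)⁻¹ = adj(I−A) / det(I−A) ≈
  [   2.6609     2.0000     1.5130]
  [   0.7478     2.0000     0.8174]
  [   1.9652     2.0000     3.0783]
x = (I − A)⁻¹ d = adj(I−A)·d / det(I−A), with det(I−A) = 0.14375:
  x_1 = (0.3825·220 + 0.2875·200 + 0.2175·460) / 0.14375 = 241.70 / 0.14375 ≈ 1681.391
  x_2 = (0.1075·220 + 0.2875·200 + 0.1175·460) / 0.14375 = 135.20 / 0.14375 ≈ 940.522
  x_3 = (0.2825·220 + 0.2875·200 + 0.4425·460) / 0.14375 = 323.20 / 0.14375 ≈ 2248.348

x_1 = 1681.391, x_2 = 940.522, x_3 = 2248.348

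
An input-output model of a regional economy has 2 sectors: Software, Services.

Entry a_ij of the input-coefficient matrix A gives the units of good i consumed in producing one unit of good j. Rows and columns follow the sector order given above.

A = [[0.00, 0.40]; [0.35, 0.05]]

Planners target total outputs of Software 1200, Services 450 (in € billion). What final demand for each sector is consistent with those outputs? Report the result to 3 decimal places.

I − A =
  [   1.00    -0.40]
  [  -0.35     0.95]
d = (I − A) x:
  d_1 = (+1.00)·1200 + (-0.40)·450 = 1020.000
  d_2 = (-0.35)·1200 + (+0.95)·450 = 7.500

d_1 = 1020.000, d_2 = 7.500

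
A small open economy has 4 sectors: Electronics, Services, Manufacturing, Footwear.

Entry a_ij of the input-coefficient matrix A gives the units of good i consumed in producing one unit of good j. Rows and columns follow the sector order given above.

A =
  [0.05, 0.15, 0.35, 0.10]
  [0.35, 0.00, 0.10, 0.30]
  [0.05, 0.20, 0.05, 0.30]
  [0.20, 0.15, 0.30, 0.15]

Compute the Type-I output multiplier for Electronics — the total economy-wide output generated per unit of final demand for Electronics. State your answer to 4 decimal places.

m_1 = 3.0687

I − A =
  [   0.95    -0.15    -0.35    -0.10]
  [  -0.35     1.00    -0.10    -0.30]
  [  -0.05    -0.20     0.95    -0.30]
  [  -0.20    -0.15    -0.30     0.85]
Compute the cofactors C_ij = (−1)^(i+j)·(3×3 minor ij) of I−A; the adjugate is their transpose:
adj(I−A) = Cᵀ =
  [ 0.635250   0.203125   0.339500   0.266250]
  [ 0.322875   0.625250   0.299875   0.364500]
  [ 0.187500   0.216375   0.685875   0.340500]
  [ 0.272625   0.234500   0.374875   0.790875]
det(I−A) = Σ_j (I−A)_1j·C_1j = (0.95)(0.635250) + (-0.15)(0.322875) + (-0.35)(0.187500) + (-0.10)(0.272625) = 0.46216875
(I − A)⁻¹ = adj(I−A) / det(I−A) ≈
  [   1.37450     0.43950     0.73458     0.57609]
  [   0.69861     1.35286     0.64884     0.78867]
  [   0.40570     0.46817     1.48404     0.73674]
  [   0.58988     0.50739     0.81112     1.71123]
The output multiplier for sector j is the column-j sum of the Leontief inverse (I − A)⁻¹ = adj(I−A) / det(I−A).
Column 1 of adj(I−A): (0.635250, 0.322875, 0.187500, 0.272625); det(I−A) = 0.46216875.
m_1 = (0.635250 + 0.322875 + 0.187500 + 0.272625) / 0.46216875 = 1.41825 / 0.46216875 ≈ 3.0687.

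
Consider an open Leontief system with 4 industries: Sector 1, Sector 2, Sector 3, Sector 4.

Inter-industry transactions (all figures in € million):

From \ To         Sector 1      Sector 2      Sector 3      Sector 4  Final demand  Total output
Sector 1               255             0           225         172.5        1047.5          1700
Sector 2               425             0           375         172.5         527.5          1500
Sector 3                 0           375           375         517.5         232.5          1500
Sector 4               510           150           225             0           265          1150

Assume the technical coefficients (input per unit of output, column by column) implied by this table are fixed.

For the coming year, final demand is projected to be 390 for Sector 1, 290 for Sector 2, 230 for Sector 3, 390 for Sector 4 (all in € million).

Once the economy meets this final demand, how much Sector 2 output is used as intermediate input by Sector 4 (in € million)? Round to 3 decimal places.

z_24 = 135.218

Technical coefficients a_ij = z_ij / X_j:
  a_11 = 255/1700 = 0.15, a_21 = 425/1700 = 0.25, a_31 = 0/1700 = 0.00, a_41 = 510/1700 = 0.30
  a_12 = 0/1500 = 0.00, a_22 = 0/1500 = 0.00, a_32 = 375/1500 = 0.25, a_42 = 150/1500 = 0.10
  a_13 = 225/1500 = 0.15, a_23 = 375/1500 = 0.25, a_33 = 375/1500 = 0.25, a_43 = 225/1500 = 0.15
  a_14 = 172.5/1150 = 0.15, a_24 = 172.5/1150 = 0.15, a_34 = 517.5/1150 = 0.45, a_44 = 0/1150 = 0.00
I − A =
  [   0.85     0.00    -0.15    -0.15]
  [  -0.25     1.00    -0.25    -0.15]
  [   0.00    -0.25     0.75    -0.45]
  [  -0.30    -0.10    -0.15     1.00]
Compute the cofactors C_ij = (−1)^(i+j)·(3×3 minor ij) of I−A; the adjugate is their transpose:
adj(I−A) = Cᵀ =
  [ 0.591875   0.061125   0.174000   0.176250]
  [ 0.238125   0.526125   0.270250   0.236250]
  [ 0.220000   0.239500   0.788500   0.423750]
  [ 0.234375   0.106875   0.197500   0.575000]
det(I−A) = Σ_j (I−A)_1j·C_1j = (0.85)(0.591875) + (0.00)(0.238125) + (-0.15)(0.220000) + (-0.15)(0.234375) = 0.4349375
(I − A)⁻¹ = adj(I−A) / det(I−A) ≈
  [   1.3608     0.1405     0.4001     0.4052]
  [   0.5475     1.2097     0.6214     0.5432]
  [   0.5058     0.5507     1.8129     0.9743]
  [   0.5389     0.2457     0.4541     1.3220]
First solve x = (I − A)⁻¹ d = adj(I−A)·d / det(I−A); in particular x_4 = (0.234375·390 + 0.106875·290 + 0.197500·230 + 0.575000·390) / 0.4349375 = 392.075 / 0.4349375 ≈ 901.45136.
Intermediate flow from 2 to 4: z_24 = a_24 · x_4 = 0.15 × 392.075 / 0.4349375 = 58.81125 / 0.4349375 ≈ 135.218.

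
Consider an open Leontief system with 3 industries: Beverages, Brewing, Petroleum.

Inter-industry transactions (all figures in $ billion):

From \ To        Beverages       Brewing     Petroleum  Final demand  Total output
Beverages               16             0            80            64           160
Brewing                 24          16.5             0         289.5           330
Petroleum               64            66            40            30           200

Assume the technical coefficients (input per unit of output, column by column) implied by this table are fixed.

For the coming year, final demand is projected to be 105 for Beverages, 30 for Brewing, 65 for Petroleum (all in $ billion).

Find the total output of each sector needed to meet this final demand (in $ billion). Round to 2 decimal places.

x_1 = 205.58, x_2 = 64.04, x_3 = 200.05

Technical coefficients a_ij = z_ij / X_j:
  a_11 = 16/160 = 0.10, a_21 = 24/160 = 0.15, a_31 = 64/160 = 0.40
  a_12 = 0/330 = 0.00, a_22 = 16.5/330 = 0.05, a_32 = 66/330 = 0.20
  a_13 = 80/200 = 0.40, a_23 = 0/200 = 0.00, a_33 = 40/200 = 0.20
I − A =
  [   0.90     0.00    -0.40]
  [  -0.15     0.95     0.00]
  [  -0.40    -0.20     0.80]
Cofactors of I−A, C_ij = (−1)^(i+j)·(minor ij) (rows/columns in the sector order above):
  C_11 = (0.95)(0.80) − (0.00)(-0.20) = 0.7600
  C_12 = −[(-0.15)(0.80) − (0.00)(-0.40)] = 0.1200
  C_13 = (-0.15)(-0.20) − (0.95)(-0.40) = 0.4100
  C_21 = −[(0.00)(0.80) − (-0.40)(-0.20)] = 0.0800
  C_22 = (0.90)(0.80) − (-0.40)(-0.40) = 0.5600
  C_23 = −[(0.90)(-0.20) − (0.00)(-0.40)] = 0.1800
  C_31 = (0.00)(0.00) − (-0.40)(0.95) = 0.3800
  C_32 = −[(0.90)(0.00) − (-0.40)(-0.15)] = 0.0600
  C_33 = (0.90)(0.95) − (0.00)(-0.15) = 0.8550
det(I−A) = Σ_j (I−A)_1j·C_1j = (0.90)(0.7600) + (0.00)(0.1200) + (-0.40)(0.4100) = 0.5200
adj(I−A) = Cᵀ =
  [ 0.7600   0.0800   0.3800]
  [ 0.1200   0.5600   0.0600]
  [ 0.4100   0.1800   0.8550]
(I − A)⁻¹ = adj(I−A) / det(I−A) ≈
  [   1.4615     0.1538     0.7308]
  [   0.2308     1.0769     0.1154]
  [   0.7885     0.3462     1.6442]
x = (I − A)⁻¹ d = adj(I−A)·d / det(I−A), with det(I−A) = 0.5200:
  x_1 = (0.7600·105 + 0.0800·30 + 0.3800·65) / 0.5200 = 106.90 / 0.5200 ≈ 205.58
  x_2 = (0.1200·105 + 0.5600·30 + 0.0600·65) / 0.5200 = 33.30 / 0.5200 ≈ 64.04
  x_3 = (0.4100·105 + 0.1800·30 + 0.8550·65) / 0.5200 = 104.025 / 0.5200 ≈ 200.05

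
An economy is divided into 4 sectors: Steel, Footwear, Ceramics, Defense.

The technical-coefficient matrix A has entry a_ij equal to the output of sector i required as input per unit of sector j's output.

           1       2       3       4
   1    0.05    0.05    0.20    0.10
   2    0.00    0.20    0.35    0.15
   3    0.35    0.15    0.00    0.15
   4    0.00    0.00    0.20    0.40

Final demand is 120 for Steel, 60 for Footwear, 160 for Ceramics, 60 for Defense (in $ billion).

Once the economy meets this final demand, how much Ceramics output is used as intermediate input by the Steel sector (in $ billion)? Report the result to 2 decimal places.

I − A =
  [   0.95    -0.05    -0.20    -0.10]
  [   0.00     0.80    -0.35    -0.15]
  [  -0.35    -0.15     1.00    -0.15]
  [   0.00     0.00    -0.20     0.60]
Compute the cofactors C_ij = (−1)^(i+j)·(3×3 minor ij) of I−A; the adjugate is their transpose:
adj(I−A) = Cᵀ =
  [ 0.420000   0.049500   0.124000   0.113375]
  [ 0.084000   0.492500   0.228000   0.194125]
  [ 0.168000   0.096000   0.456000   0.166000]
  [ 0.056000   0.032000   0.152000   0.648000]
det(I−A) = Σ_j (I−A)_1j·C_1j = (0.95)(0.420000) + (-0.05)(0.084000) + (-0.20)(0.168000) + (-0.10)(0.056000) = 0.3556
(I − A)⁻¹ = adj(I−A) / det(I−A) ≈
  [   1.1811     0.1392     0.3487     0.3188]
  [   0.2362     1.3850     0.6412     0.5459]
  [   0.4724     0.2700     1.2823     0.4668]
  [   0.1575     0.0900     0.4274     1.8223]
First solve x = (I − A)⁻¹ d = adj(I−A)·d / det(I−A); in particular x_1 = (0.420000·120 + 0.049500·60 + 0.124000·160 + 0.113375·60) / 0.3556 = 80.0125 / 0.3556 ≈ 225.0070.
Intermediate flow from 3 to 1: z_31 = a_31 · x_1 = 0.35 × 80.0125 / 0.3556 = 28.004375 / 0.3556 ≈ 78.75.

z_31 = 78.75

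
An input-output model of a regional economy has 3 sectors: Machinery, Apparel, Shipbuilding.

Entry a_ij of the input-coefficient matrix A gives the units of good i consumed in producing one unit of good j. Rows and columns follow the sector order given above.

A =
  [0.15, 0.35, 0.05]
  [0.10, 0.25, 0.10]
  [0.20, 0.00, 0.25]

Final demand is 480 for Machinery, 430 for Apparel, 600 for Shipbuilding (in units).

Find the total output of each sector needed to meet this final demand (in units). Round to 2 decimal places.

x_M = 974.85, x_A = 844.64, x_S = 1059.96

I − A =
  [   0.85    -0.35    -0.05]
  [  -0.10     0.75    -0.10]
  [  -0.20     0.00     0.75]
Cofactors of I−A, C_ij = (−1)^(i+j)·(minor ij) (rows/columns in the sector order above):
  C_11 = (0.75)(0.75) − (-0.10)(0.00) = 0.5625
  C_12 = −[(-0.10)(0.75) − (-0.10)(-0.20)] = 0.0950
  C_13 = (-0.10)(0.00) − (0.75)(-0.20) = 0.1500
  C_21 = −[(-0.35)(0.75) − (-0.05)(0.00)] = 0.2625
  C_22 = (0.85)(0.75) − (-0.05)(-0.20) = 0.6275
  C_23 = −[(0.85)(0.00) − (-0.35)(-0.20)] = 0.0700
  C_31 = (-0.35)(-0.10) − (-0.05)(0.75) = 0.0725
  C_32 = −[(0.85)(-0.10) − (-0.05)(-0.10)] = 0.0900
  C_33 = (0.85)(0.75) − (-0.35)(-0.10) = 0.6025
det(I−A) = Σ_j (I−A)_1j·C_1j = (0.85)(0.5625) + (-0.35)(0.0950) + (-0.05)(0.1500) = 0.437375
adj(I−A) = Cᵀ =
  [ 0.5625   0.2625   0.0725]
  [ 0.0950   0.6275   0.0900]
  [ 0.1500   0.0700   0.6025]
(I − A)⁻¹ = adj(I−A) / det(I−A) ≈
  [   1.2861     0.6002     0.1658]
  [   0.2172     1.4347     0.2058]
  [   0.3430     0.1600     1.3775]
x = (I − A)⁻¹ d = adj(I−A)·d / det(I−A), with det(I−A) = 0.437375:
  x_M = (0.5625·480 + 0.2625·430 + 0.0725·600) / 0.437375 = 426.375 / 0.437375 ≈ 974.85
  x_A = (0.0950·480 + 0.6275·430 + 0.0900·600) / 0.437375 = 369.425 / 0.437375 ≈ 844.64
  x_S = (0.1500·480 + 0.0700·430 + 0.6025·600) / 0.437375 = 463.60 / 0.437375 ≈ 1059.96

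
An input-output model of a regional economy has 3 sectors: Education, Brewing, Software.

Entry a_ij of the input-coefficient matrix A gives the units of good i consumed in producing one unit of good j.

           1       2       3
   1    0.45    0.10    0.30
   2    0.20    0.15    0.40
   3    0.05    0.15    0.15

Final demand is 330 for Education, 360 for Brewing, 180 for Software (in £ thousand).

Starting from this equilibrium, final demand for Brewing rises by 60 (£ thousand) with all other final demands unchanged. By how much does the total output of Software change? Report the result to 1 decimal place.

I − A =
  [   0.55    -0.10    -0.30]
  [  -0.20     0.85    -0.40]
  [  -0.05    -0.15     0.85]
Cofactors of I−A, C_ij = (−1)^(i+j)·(minor ij) (rows/columns in the sector order above):
  C_11 = (0.85)(0.85) − (-0.40)(-0.15) = 0.6625
  C_12 = −[(-0.20)(0.85) − (-0.40)(-0.05)] = 0.1900
  C_13 = (-0.20)(-0.15) − (0.85)(-0.05) = 0.0725
  C_21 = −[(-0.10)(0.85) − (-0.30)(-0.15)] = 0.1300
  C_22 = (0.55)(0.85) − (-0.30)(-0.05) = 0.4525
  C_23 = −[(0.55)(-0.15) − (-0.10)(-0.05)] = 0.0875
  C_31 = (-0.10)(-0.40) − (-0.30)(0.85) = 0.2950
  C_32 = −[(0.55)(-0.40) − (-0.30)(-0.20)] = 0.2800
  C_33 = (0.55)(0.85) − (-0.10)(-0.20) = 0.4475
det(I−A) = Σ_j (I−A)_1j·C_1j = (0.55)(0.6625) + (-0.10)(0.1900) + (-0.30)(0.0725) = 0.323625
adj(I−A) = Cᵀ =
  [ 0.6625   0.1300   0.2950]
  [ 0.1900   0.4525   0.2800]
  [ 0.0725   0.0875   0.4475]
(I − A)⁻¹ = adj(I−A) / det(I−A) ≈
  [   2.0471     0.4017     0.9115]
  [   0.5871     1.3982     0.8652]
  [   0.2240     0.2704     1.3828]
Δx = (I − A)⁻¹ Δd with Δd having +60 in the Brewing component and 0 elsewhere.
So Δx_3 = L_32 · (+60), where L_32 = adj(I−A)_32 / det(I−A) = 0.0875 / 0.323625.
Δx_3 = 0.0875 × (+60) / 0.323625 = 5.25 / 0.323625 ≈ 16.2.

Δx_3 = 16.2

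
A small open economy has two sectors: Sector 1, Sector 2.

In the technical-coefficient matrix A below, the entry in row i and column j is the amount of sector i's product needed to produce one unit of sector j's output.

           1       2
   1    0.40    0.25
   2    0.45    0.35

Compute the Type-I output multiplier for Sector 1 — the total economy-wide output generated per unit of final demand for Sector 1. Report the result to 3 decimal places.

I − A =
  [   0.60    -0.25]
  [  -0.45     0.65]
det(I−A) = (0.60)(0.65) − (-0.25)(-0.45) = 0.2775
adj(I−A) = [[0.65, 0.25], [0.45, 0.60]]
(I − A)⁻¹ = adj(I−A) / det(I−A) ≈
  [   2.3423     0.9009]
  [   1.6216     2.1622]
The output multiplier for sector j is the column-j sum of the Leontief inverse (I − A)⁻¹ = adj(I−A) / det(I−A).
Column 1 of adj(I−A): (0.65, 0.45); det(I−A) = 0.2775.
m_1 = (0.65 + 0.45) / 0.2775 = 1.10 / 0.2775 ≈ 3.964.

m_1 = 3.964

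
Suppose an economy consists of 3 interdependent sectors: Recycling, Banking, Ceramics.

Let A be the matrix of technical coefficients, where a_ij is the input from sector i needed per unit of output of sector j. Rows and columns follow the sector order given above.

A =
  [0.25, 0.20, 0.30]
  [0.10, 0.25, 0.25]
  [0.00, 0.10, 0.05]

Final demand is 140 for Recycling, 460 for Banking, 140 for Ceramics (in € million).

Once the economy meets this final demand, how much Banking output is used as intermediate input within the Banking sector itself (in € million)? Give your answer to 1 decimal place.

z_BB = 188.1

I − A =
  [   0.75    -0.20    -0.30]
  [  -0.10     0.75    -0.25]
  [   0.00    -0.10     0.95]
Cofactors of I−A, C_ij = (−1)^(i+j)·(minor ij) (rows/columns in the sector order above):
  C_11 = (0.75)(0.95) − (-0.25)(-0.10) = 0.6875
  C_12 = −[(-0.10)(0.95) − (-0.25)(0.00)] = 0.0950
  C_13 = (-0.10)(-0.10) − (0.75)(0.00) = 0.0100
  C_21 = −[(-0.20)(0.95) − (-0.30)(-0.10)] = 0.2200
  C_22 = (0.75)(0.95) − (-0.30)(0.00) = 0.7125
  C_23 = −[(0.75)(-0.10) − (-0.20)(0.00)] = 0.0750
  C_31 = (-0.20)(-0.25) − (-0.30)(0.75) = 0.2750
  C_32 = −[(0.75)(-0.25) − (-0.30)(-0.10)] = 0.2175
  C_33 = (0.75)(0.75) − (-0.20)(-0.10) = 0.5425
det(I−A) = Σ_j (I−A)_1j·C_1j = (0.75)(0.6875) + (-0.20)(0.0950) + (-0.30)(0.0100) = 0.493625
adj(I−A) = Cᵀ =
  [ 0.6875   0.2200   0.2750]
  [ 0.0950   0.7125   0.2175]
  [ 0.0100   0.0750   0.5425]
(I − A)⁻¹ = adj(I−A) / det(I−A) ≈
  [   1.3928     0.4457     0.5571]
  [   0.1925     1.4434     0.4406]
  [   0.0203     0.1519     1.0990]
First solve x = (I − A)⁻¹ d = adj(I−A)·d / det(I−A); in particular x_B = (0.0950·140 + 0.7125·460 + 0.2175·140) / 0.493625 = 371.50 / 0.493625 ≈ 752.596.
Intermediate flow from B to B: z_BB = a_BB · x_B = 0.25 × 371.50 / 0.493625 = 92.875 / 0.493625 ≈ 188.1.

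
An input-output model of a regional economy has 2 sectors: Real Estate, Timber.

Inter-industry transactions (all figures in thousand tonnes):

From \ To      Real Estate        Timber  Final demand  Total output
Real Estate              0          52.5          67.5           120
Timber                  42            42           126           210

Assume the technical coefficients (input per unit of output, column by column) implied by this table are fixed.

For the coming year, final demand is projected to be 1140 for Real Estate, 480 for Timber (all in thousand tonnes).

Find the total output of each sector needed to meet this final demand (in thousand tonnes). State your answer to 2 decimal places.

Technical coefficients a_ij = z_ij / X_j:
  a_11 = 0/120 = 0.00, a_21 = 42/120 = 0.35
  a_12 = 52.5/210 = 0.25, a_22 = 42/210 = 0.20
I − A =
  [   1.00    -0.25]
  [  -0.35     0.80]
det(I−A) = (1.00)(0.80) − (-0.25)(-0.35) = 0.7125
adj(I−A) = [[0.80, 0.25], [0.35, 1.00]]
(I − A)⁻¹ = adj(I−A) / det(I−A) ≈
  [   1.1228     0.3509]
  [   0.4912     1.4035]
x = (I − A)⁻¹ d = adj(I−A)·d / det(I−A), with det(I−A) = 0.7125:
  x_1 = (0.80·1140 + 0.25·480) / 0.7125 = 1032.00 / 0.7125 ≈ 1448.42
  x_2 = (0.35·1140 + 1.00·480) / 0.7125 = 879.00 / 0.7125 ≈ 1233.68

x_1 = 1448.42, x_2 = 1233.68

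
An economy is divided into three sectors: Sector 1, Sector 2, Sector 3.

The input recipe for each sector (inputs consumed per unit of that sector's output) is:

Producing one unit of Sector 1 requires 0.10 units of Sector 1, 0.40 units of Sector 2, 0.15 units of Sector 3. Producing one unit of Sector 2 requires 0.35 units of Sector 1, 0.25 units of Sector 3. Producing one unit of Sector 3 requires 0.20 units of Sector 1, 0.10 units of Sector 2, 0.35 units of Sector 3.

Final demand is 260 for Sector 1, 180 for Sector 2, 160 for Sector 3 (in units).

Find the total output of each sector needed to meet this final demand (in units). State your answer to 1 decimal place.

I − A =
  [   0.90    -0.35    -0.20]
  [  -0.40     1.00    -0.10]
  [  -0.15    -0.25     0.65]
Cofactors of I−A, C_ij = (−1)^(i+j)·(minor ij) (rows/columns in the sector order above):
  C_11 = (1.00)(0.65) − (-0.10)(-0.25) = 0.6250
  C_12 = −[(-0.40)(0.65) − (-0.10)(-0.15)] = 0.2750
  C_13 = (-0.40)(-0.25) − (1.00)(-0.15) = 0.2500
  C_21 = −[(-0.35)(0.65) − (-0.20)(-0.25)] = 0.2775
  C_22 = (0.90)(0.65) − (-0.20)(-0.15) = 0.5550
  C_23 = −[(0.90)(-0.25) − (-0.35)(-0.15)] = 0.2775
  C_31 = (-0.35)(-0.10) − (-0.20)(1.00) = 0.2350
  C_32 = −[(0.90)(-0.10) − (-0.20)(-0.40)] = 0.1700
  C_33 = (0.90)(1.00) − (-0.35)(-0.40) = 0.7600
det(I−A) = Σ_j (I−A)_1j·C_1j = (0.90)(0.6250) + (-0.35)(0.2750) + (-0.20)(0.2500) = 0.41625
adj(I−A) = Cᵀ =
  [ 0.6250   0.2775   0.2350]
  [ 0.2750   0.5550   0.1700]
  [ 0.2500   0.2775   0.7600]
(I − A)⁻¹ = adj(I−A) / det(I−A) ≈
  [   1.5015     0.6667     0.5646]
  [   0.6607     1.3333     0.4084]
  [   0.6006     0.6667     1.8258]
x = (I − A)⁻¹ d = adj(I−A)·d / det(I−A), with det(I−A) = 0.41625:
  x_1 = (0.6250·260 + 0.2775·180 + 0.2350·160) / 0.41625 = 250.05 / 0.41625 ≈ 600.7
  x_2 = (0.2750·260 + 0.5550·180 + 0.1700·160) / 0.41625 = 198.60 / 0.41625 ≈ 477.1
  x_3 = (0.2500·260 + 0.2775·180 + 0.7600·160) / 0.41625 = 236.55 / 0.41625 ≈ 568.3

x_1 = 600.7, x_2 = 477.1, x_3 = 568.3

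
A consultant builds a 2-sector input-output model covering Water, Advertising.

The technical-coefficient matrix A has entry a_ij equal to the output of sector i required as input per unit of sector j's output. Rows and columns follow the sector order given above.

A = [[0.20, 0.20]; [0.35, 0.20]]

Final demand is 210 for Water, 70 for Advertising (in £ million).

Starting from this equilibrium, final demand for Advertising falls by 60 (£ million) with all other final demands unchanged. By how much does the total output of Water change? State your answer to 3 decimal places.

I − A =
  [   0.80    -0.20]
  [  -0.35     0.80]
det(I−A) = (0.80)(0.80) − (-0.20)(-0.35) = 0.5700
adj(I−A) = [[0.80, 0.20], [0.35, 0.80]]
(I − A)⁻¹ = adj(I−A) / det(I−A) ≈
  [   1.4035     0.3509]
  [   0.6140     1.4035]
Δx = (I − A)⁻¹ Δd with Δd having -60 in the Advertising component and 0 elsewhere.
So Δx_1 = L_12 · (-60), where L_12 = adj(I−A)_12 / det(I−A) = 0.20 / 0.5700.
Δx_1 = 0.20 × (-60) / 0.5700 = -12.00 / 0.5700 ≈ -21.053.

Δx_1 = -21.053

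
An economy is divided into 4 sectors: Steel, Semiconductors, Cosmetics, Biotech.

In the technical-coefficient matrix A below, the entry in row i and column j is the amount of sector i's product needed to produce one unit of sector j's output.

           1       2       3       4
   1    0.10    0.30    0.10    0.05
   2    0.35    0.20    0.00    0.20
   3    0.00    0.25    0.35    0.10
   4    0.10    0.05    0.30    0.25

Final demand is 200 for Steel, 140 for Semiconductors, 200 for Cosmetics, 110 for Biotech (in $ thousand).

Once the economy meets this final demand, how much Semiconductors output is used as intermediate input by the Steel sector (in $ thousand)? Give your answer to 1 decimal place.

z_21 = 168.1

I − A =
  [   0.90    -0.30    -0.10    -0.05]
  [  -0.35     0.80     0.00    -0.20]
  [   0.00    -0.25     0.65    -0.10]
  [  -0.10    -0.05    -0.30     0.75]
Compute the cofactors C_ij = (−1)^(i+j)·(3×3 minor ij) of I−A; the adjugate is their transpose:
adj(I−A) = Cᵀ =
  [ 0.344500   0.161875   0.089000   0.078000]
  [ 0.173125   0.407500   0.087500   0.131875]
  [ 0.080375   0.175000   0.441375   0.110875]
  [ 0.089625   0.118750   0.194250   0.391000]
det(I−A) = Σ_j (I−A)_1j·C_1j = (0.90)(0.344500) + (-0.30)(0.173125) + (-0.10)(0.080375) + (-0.05)(0.089625) = 0.24559375
(I − A)⁻¹ = adj(I−A) / det(I−A) ≈
  [   1.4027     0.6591     0.3624     0.3176]
  [   0.7049     1.6592     0.3563     0.5370]
  [   0.3273     0.7126     1.7972     0.4515]
  [   0.3649     0.4835     0.7909     1.5921]
First solve x = (I − A)⁻¹ d = adj(I−A)·d / det(I−A); in particular x_1 = (0.344500·200 + 0.161875·140 + 0.089000·200 + 0.078000·110) / 0.24559375 = 117.9425 / 0.24559375 ≈ 480.234.
Intermediate flow from 2 to 1: z_21 = a_21 · x_1 = 0.35 × 117.9425 / 0.24559375 = 41.279875 / 0.24559375 ≈ 168.1.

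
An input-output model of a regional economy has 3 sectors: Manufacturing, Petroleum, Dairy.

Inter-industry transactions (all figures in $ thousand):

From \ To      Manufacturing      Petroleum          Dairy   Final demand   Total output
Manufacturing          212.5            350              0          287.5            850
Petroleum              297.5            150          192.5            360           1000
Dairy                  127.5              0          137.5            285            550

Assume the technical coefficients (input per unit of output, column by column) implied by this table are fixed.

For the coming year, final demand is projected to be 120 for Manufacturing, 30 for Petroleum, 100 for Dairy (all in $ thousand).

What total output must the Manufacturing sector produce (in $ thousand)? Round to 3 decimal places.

Technical coefficients a_ij = z_ij / X_j:
  a_MM = 212.5/850 = 0.25, a_PM = 297.5/850 = 0.35, a_DM = 127.5/850 = 0.15
  a_MP = 350/1000 = 0.35, a_PP = 150/1000 = 0.15, a_DP = 0/1000 = 0.00
  a_MD = 0/550 = 0.00, a_PD = 192.5/550 = 0.35, a_DD = 137.5/550 = 0.25
I − A =
  [   0.75    -0.35     0.00]
  [  -0.35     0.85    -0.35]
  [  -0.15     0.00     0.75]
Cofactors of I−A, C_ij = (−1)^(i+j)·(minor ij) (rows/columns in the sector order above):
  C_11 = (0.85)(0.75) − (-0.35)(0.00) = 0.6375
  C_12 = −[(-0.35)(0.75) − (-0.35)(-0.15)] = 0.3150
  C_13 = (-0.35)(0.00) − (0.85)(-0.15) = 0.1275
  C_21 = −[(-0.35)(0.75) − (0.00)(0.00)] = 0.2625
  C_22 = (0.75)(0.75) − (0.00)(-0.15) = 0.5625
  C_23 = −[(0.75)(0.00) − (-0.35)(-0.15)] = 0.0525
  C_31 = (-0.35)(-0.35) − (0.00)(0.85) = 0.1225
  C_32 = −[(0.75)(-0.35) − (0.00)(-0.35)] = 0.2625
  C_33 = (0.75)(0.85) − (-0.35)(-0.35) = 0.5150
det(I−A) = Σ_j (I−A)_1j·C_1j = (0.75)(0.6375) + (-0.35)(0.3150) + (0.00)(0.1275) = 0.367875
adj(I−A) = Cᵀ =
  [ 0.6375   0.2625   0.1225]
  [ 0.3150   0.5625   0.2625]
  [ 0.1275   0.0525   0.5150]
(I − A)⁻¹ = adj(I−A) / det(I−A) ≈
  [   1.7329     0.7136     0.3330]
  [   0.8563     1.5291     0.7136]
  [   0.3466     0.1427     1.3999]
x = (I − A)⁻¹ d = adj(I−A)·d / det(I−A), with det(I−A) = 0.367875:
  x_M = (0.6375·120 + 0.2625·30 + 0.1225·100) / 0.367875 = 96.625 / 0.367875 ≈ 262.657
  x_P = (0.3150·120 + 0.5625·30 + 0.2625·100) / 0.367875 = 80.925 / 0.367875 ≈ 219.980
  x_D = (0.1275·120 + 0.0525·30 + 0.5150·100) / 0.367875 = 68.375 / 0.367875 ≈ 185.865

x_M = 262.657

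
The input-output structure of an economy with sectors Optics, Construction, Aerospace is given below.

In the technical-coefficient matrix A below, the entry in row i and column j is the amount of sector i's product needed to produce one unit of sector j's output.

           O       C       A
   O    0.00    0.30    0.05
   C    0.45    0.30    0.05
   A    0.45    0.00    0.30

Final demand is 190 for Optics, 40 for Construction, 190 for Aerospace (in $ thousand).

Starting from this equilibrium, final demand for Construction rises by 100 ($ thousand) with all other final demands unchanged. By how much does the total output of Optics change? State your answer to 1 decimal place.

I − A =
  [   1.00    -0.30    -0.05]
  [  -0.45     0.70    -0.05]
  [  -0.45     0.00     0.70]
Cofactors of I−A, C_ij = (−1)^(i+j)·(minor ij) (rows/columns in the sector order above):
  C_11 = (0.70)(0.70) − (-0.05)(0.00) = 0.4900
  C_12 = −[(-0.45)(0.70) − (-0.05)(-0.45)] = 0.3375
  C_13 = (-0.45)(0.00) − (0.70)(-0.45) = 0.3150
  C_21 = −[(-0.30)(0.70) − (-0.05)(0.00)] = 0.2100
  C_22 = (1.00)(0.70) − (-0.05)(-0.45) = 0.6775
  C_23 = −[(1.00)(0.00) − (-0.30)(-0.45)] = 0.1350
  C_31 = (-0.30)(-0.05) − (-0.05)(0.70) = 0.0500
  C_32 = −[(1.00)(-0.05) − (-0.05)(-0.45)] = 0.0725
  C_33 = (1.00)(0.70) − (-0.30)(-0.45) = 0.5650
det(I−A) = Σ_j (I−A)_1j·C_1j = (1.00)(0.4900) + (-0.30)(0.3375) + (-0.05)(0.3150) = 0.3730
adj(I−A) = Cᵀ =
  [ 0.4900   0.2100   0.0500]
  [ 0.3375   0.6775   0.0725]
  [ 0.3150   0.1350   0.5650]
(I − A)⁻¹ = adj(I−A) / det(I−A) ≈
  [   1.3137     0.5630     0.1340]
  [   0.9048     1.8164     0.1944]
  [   0.8445     0.3619     1.5147]
Δx = (I − A)⁻¹ Δd with Δd having +100 in the Construction component and 0 elsewhere.
So Δx_O = L_OC · (+100), where L_OC = adj(I−A)_OC / det(I−A) = 0.2100 / 0.3730.
Δx_O = 0.2100 × (+100) / 0.3730 = 21.00 / 0.3730 ≈ 56.3.

Δx_O = 56.3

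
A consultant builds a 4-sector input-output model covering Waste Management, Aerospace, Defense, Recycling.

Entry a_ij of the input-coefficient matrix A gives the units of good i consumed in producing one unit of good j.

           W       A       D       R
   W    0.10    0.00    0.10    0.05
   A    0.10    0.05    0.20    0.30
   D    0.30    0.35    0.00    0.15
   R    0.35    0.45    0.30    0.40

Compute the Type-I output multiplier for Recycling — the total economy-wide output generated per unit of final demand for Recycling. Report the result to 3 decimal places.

I − A =
  [   0.90     0.00    -0.10    -0.05]
  [  -0.10     0.95    -0.20    -0.30]
  [  -0.30    -0.35     1.00    -0.15]
  [  -0.35    -0.45    -0.30     0.60]
Compute the cofactors C_ij = (−1)^(i+j)·(3×3 minor ij) of I−A; the adjugate is their transpose:
adj(I−A) = Cᵀ =
  [ 0.305250   0.055500   0.062250   0.068750]
  [ 0.234000   0.454250   0.203500   0.297500]
  [ 0.244875   0.250375   0.372625   0.238750]
  [ 0.476000   0.498250   0.375250   0.760000]
det(I−A) = Σ_j (I−A)_1j·C_1j = (0.90)(0.305250) + (0.00)(0.234000) + (-0.10)(0.244875) + (-0.05)(0.476000) = 0.2264375
(I − A)⁻¹ = adj(I−A) / det(I−A) ≈
  [   1.3481     0.2451     0.2749     0.3036]
  [   1.0334     2.0061     0.8987     1.3138]
  [   1.0814     1.1057     1.6456     1.0544]
  [   2.1021     2.2004     1.6572     3.3563]
The output multiplier for sector j is the column-j sum of the Leontief inverse (I − A)⁻¹ = adj(I−A) / det(I−A).
Column R of adj(I−A): (0.068750, 0.297500, 0.238750, 0.760000); det(I−A) = 0.2264375.
m_R = (0.068750 + 0.297500 + 0.238750 + 0.760000) / 0.2264375 = 1.365 / 0.2264375 ≈ 6.028.

m_R = 6.028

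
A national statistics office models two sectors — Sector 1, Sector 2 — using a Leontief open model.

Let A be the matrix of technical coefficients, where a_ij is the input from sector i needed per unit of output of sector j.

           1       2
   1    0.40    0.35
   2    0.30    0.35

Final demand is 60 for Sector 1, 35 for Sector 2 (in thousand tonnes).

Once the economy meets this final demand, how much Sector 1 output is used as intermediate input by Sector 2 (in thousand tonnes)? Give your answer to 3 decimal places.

z_12 = 47.895

I − A =
  [   0.60    -0.35]
  [  -0.30     0.65]
det(I−A) = (0.60)(0.65) − (-0.35)(-0.30) = 0.2850
adj(I−A) = [[0.65, 0.35], [0.30, 0.60]]
(I − A)⁻¹ = adj(I−A) / det(I−A) ≈
  [   2.2807     1.2281]
  [   1.0526     2.1053]
First solve x = (I − A)⁻¹ d = adj(I−A)·d / det(I−A); in particular x_2 = (0.30·60 + 0.60·35) / 0.2850 = 39.00 / 0.2850 ≈ 136.84211.
Intermediate flow from 1 to 2: z_12 = a_12 · x_2 = 0.35 × 39.00 / 0.2850 = 13.65 / 0.2850 ≈ 47.895.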